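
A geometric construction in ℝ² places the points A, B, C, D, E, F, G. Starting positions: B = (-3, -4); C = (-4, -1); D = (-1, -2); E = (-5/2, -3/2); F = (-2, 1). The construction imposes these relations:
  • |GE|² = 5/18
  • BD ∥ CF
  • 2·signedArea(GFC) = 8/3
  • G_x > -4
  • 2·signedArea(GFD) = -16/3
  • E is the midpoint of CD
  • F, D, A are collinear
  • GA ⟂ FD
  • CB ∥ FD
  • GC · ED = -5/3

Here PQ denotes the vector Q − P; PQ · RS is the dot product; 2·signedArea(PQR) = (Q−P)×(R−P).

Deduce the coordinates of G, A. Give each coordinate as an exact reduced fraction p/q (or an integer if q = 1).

1. G_x = -3  [2·signedArea(GFD) = -16/3 ∩ 2·signedArea(GFC) = 8/3]
2. G_y = -4/3  [2·signedArea(GFD) = -16/3 ∩ 2·signedArea(GFC) = 8/3]
   → G = (-3, -4/3)
3. A_x = -7/5  [F, D, A are collinear ∩ GA ⟂ FD]
4. A_y = -4/5  [F, D, A are collinear ∩ GA ⟂ FD]
   → A = (-7/5, -4/5)

A = (-7/5, -4/5)
G = (-3, -4/3)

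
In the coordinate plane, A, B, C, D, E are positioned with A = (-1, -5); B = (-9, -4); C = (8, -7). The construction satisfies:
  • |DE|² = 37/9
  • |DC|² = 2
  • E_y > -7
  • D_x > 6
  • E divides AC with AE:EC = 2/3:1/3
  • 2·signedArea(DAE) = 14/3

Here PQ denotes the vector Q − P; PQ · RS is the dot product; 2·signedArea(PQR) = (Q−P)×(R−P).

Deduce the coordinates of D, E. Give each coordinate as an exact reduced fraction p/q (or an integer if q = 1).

D = (7, -6)
E = (5, -19/3)

1. E_x = 5  [E divides AC with AE:EC = 2/3:1/3]
2. E_y = -19/3  [E divides AC with AE:EC = 2/3:1/3]
   → E = (5, -19/3)
3. D_x = 7  [line 4/3·x + 6·y + 80/3 = 0 ∩ |DE|² = 37/9]
4. D_y = -6  [line 4/3·x + 6·y + 80/3 = 0 ∩ |DE|² = 37/9]
   → D = (7, -6)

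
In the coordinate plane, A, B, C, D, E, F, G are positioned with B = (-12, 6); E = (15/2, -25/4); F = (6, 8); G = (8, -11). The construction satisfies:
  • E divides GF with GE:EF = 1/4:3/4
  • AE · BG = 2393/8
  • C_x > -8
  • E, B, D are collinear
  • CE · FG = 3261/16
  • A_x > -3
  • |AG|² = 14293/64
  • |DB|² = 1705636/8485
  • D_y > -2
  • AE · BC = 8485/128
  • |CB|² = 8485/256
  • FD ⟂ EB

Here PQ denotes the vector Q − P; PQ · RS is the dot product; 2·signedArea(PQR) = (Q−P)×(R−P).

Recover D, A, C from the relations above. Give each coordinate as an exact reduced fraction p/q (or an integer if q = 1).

A = (-9/4, -1/8)
C = (-57/8, 47/16)
D = (48/8485, -13084/8485)

1. D_x = 48/8485  [E, B, D are collinear ∩ FD ⟂ EB]
2. D_y = -13084/8485  [E, B, D are collinear ∩ FD ⟂ EB]
   → D = (48/8485, -13084/8485)
3. A_x = -9/4  [line -20·x + 17·y + -343/8 = 0 ∩ |AG|² = 14293/64]
4. A_y = -1/8  [line -20·x + 17·y + -343/8 = 0 ∩ |AG|² = 14293/64]
   → A = (-9/4, -1/8)
5. C_x = -57/8  [AE · BC = 8485/128 ∩ CE · FG = 3261/16]
6. C_y = 47/16  [AE · BC = 8485/128 ∩ CE · FG = 3261/16]
   → C = (-57/8, 47/16)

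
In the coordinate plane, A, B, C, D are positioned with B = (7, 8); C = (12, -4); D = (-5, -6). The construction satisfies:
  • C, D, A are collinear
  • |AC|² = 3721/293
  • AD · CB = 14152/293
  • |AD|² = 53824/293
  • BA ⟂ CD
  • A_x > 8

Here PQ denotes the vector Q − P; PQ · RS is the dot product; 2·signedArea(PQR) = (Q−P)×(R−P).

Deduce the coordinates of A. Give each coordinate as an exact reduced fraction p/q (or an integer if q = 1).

1. A_x = 2479/293  [C, D, A are collinear ∩ BA ⟂ CD]
2. A_y = -1294/293  [C, D, A are collinear ∩ BA ⟂ CD]
   → A = (2479/293, -1294/293)

A = (2479/293, -1294/293)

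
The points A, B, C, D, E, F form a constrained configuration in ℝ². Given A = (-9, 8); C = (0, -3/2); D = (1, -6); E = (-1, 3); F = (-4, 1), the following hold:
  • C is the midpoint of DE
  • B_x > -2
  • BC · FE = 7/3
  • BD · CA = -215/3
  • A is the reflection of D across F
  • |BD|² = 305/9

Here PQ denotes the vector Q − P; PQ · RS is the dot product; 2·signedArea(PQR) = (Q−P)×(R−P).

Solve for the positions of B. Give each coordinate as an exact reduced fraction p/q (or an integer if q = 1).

1. B_x = -4/3  [BC · FE = 7/3 ∩ BD · CA = -215/3]
2. B_y = -2/3  [BC · FE = 7/3 ∩ BD · CA = -215/3]
   → B = (-4/3, -2/3)

B = (-4/3, -2/3)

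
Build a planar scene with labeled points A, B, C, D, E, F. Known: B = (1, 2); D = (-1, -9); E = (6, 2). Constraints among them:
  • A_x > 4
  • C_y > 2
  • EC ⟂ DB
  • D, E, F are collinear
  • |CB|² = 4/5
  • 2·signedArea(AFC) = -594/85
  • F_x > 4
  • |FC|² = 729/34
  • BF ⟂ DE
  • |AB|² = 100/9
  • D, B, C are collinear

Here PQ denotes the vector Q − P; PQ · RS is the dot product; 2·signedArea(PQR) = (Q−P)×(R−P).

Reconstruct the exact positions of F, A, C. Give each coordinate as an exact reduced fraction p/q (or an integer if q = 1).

A = (13/3, 2)
C = (29/25, 72/25)
F = (155/34, -9/34)

1. F_x = 155/34  [D, E, F are collinear ∩ BF ⟂ DE]
2. F_y = -9/34  [D, E, F are collinear ∩ BF ⟂ DE]
   → F = (155/34, -9/34)
3. C_x = 29/25  [D, B, C are collinear ∩ EC ⟂ DB]
4. C_y = 72/25  [D, B, C are collinear ∩ EC ⟂ DB]
   → C = (29/25, 72/25)
5. A_x = 13/3  [line -2673/850·x + -2889/850·y + 17361/850 = 0 ∩ |AB|² = 100/9]
6. A_y = 2  [line -2673/850·x + -2889/850·y + 17361/850 = 0 ∩ |AB|² = 100/9]
   → A = (13/3, 2)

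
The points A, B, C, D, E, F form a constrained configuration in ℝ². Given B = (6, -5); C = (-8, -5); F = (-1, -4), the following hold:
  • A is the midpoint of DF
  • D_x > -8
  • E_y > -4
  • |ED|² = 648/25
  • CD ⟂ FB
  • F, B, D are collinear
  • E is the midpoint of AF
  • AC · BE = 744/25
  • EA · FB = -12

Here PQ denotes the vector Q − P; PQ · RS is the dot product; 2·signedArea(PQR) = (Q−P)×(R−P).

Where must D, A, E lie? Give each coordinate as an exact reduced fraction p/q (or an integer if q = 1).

A = (-109/25, -88/25)
D = (-193/25, -76/25)
E = (-67/25, -94/25)

1. D_x = -193/25  [F, B, D are collinear ∩ CD ⟂ FB]
2. D_y = -76/25  [F, B, D are collinear ∩ CD ⟂ FB]
   → D = (-193/25, -76/25)
3. A_x = -109/25  [A is the midpoint of DF]
4. A_y = -88/25  [A is the midpoint of DF]
   → A = (-109/25, -88/25)
5. E_x = -67/25  [E is the midpoint of AF]
6. E_y = -94/25  [E is the midpoint of AF]
   → E = (-67/25, -94/25)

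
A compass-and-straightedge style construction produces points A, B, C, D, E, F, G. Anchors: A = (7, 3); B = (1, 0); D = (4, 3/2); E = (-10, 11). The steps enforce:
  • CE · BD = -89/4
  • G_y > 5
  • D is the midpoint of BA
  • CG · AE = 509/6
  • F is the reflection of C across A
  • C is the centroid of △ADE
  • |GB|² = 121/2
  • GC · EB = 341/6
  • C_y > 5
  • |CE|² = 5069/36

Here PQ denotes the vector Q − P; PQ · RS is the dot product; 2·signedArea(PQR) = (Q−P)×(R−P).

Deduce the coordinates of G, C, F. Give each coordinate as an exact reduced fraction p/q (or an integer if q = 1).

1. C_x = 1/3  [C is the centroid of △ADE]
2. C_y = 31/6  [C is the centroid of △ADE]
   → C = (1/3, 31/6)
3. F_x = 41/3  [F is the reflection of C across A]
4. F_y = 5/6  [F is the reflection of C across A]
   → F = (41/3, 5/6)
5. G_x = -9/2  [GC · EB = 341/6 ∩ CG · AE = 509/6]
6. G_y = 11/2  [GC · EB = 341/6 ∩ CG · AE = 509/6]
   → G = (-9/2, 11/2)

C = (1/3, 31/6)
F = (41/3, 5/6)
G = (-9/2, 11/2)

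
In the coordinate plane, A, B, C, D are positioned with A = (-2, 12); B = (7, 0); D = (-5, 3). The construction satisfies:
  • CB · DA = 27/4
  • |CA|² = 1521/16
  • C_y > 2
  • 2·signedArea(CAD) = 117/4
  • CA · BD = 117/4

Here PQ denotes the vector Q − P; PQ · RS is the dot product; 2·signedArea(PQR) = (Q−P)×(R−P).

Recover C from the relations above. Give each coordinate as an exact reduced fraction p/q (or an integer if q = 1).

C = (-2, 9/4)

1. C_x = -2  [CA · BD = 117/4 ∩ 2·signedArea(CAD) = 117/4]
2. C_y = 9/4  [CA · BD = 117/4 ∩ 2·signedArea(CAD) = 117/4]
   → C = (-2, 9/4)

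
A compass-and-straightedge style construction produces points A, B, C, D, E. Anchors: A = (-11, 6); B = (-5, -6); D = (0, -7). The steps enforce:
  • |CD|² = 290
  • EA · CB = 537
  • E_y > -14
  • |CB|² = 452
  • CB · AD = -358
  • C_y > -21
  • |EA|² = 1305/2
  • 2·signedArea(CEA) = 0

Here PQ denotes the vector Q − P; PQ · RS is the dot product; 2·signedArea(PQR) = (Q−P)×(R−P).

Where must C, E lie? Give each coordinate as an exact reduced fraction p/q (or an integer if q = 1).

C = (11, -20)
E = (11/2, -27/2)

1. C_x = 11  [line -11·x + 13·y + 381 = 0 ∩ |CD|² = 290]
2. C_y = -20  [line -11·x + 13·y + 381 = 0 ∩ |CD|² = 290]
   → C = (11, -20)
3. E_x = 11/2  [2·signedArea(CEA) = 0 ∩ EA · CB = 537]
4. E_y = -27/2  [2·signedArea(CEA) = 0 ∩ EA · CB = 537]
   → E = (11/2, -27/2)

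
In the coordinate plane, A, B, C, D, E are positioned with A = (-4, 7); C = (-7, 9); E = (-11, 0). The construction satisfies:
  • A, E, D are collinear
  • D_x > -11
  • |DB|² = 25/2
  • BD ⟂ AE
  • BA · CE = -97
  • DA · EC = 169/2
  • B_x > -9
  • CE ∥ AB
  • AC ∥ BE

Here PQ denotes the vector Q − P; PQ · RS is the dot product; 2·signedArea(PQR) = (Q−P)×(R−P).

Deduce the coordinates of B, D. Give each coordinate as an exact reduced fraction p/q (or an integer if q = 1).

B = (-8, -2)
D = (-21/2, 1/2)

1. B_x = -8  [AC ∥ BE ∩ CE ∥ AB]
2. B_y = -2  [AC ∥ BE ∩ CE ∥ AB]
   → B = (-8, -2)
3. D_x = -21/2  [A, E, D are collinear ∩ BD ⟂ AE]
4. D_y = 1/2  [A, E, D are collinear ∩ BD ⟂ AE]
   → D = (-21/2, 1/2)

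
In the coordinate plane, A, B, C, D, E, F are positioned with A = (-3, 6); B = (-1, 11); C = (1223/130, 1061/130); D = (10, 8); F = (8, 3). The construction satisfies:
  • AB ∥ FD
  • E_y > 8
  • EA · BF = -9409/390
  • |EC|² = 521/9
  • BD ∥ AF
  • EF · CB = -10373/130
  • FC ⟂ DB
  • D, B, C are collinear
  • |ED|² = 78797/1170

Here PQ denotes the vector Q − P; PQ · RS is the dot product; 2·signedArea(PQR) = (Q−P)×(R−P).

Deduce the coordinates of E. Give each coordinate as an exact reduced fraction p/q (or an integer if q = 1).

E = (703/390, 3271/390)

1. E_x = 703/390  [EA · BF = -9409/390 ∩ EF · CB = -10373/130]
2. E_y = 3271/390  [EA · BF = -9409/390 ∩ EF · CB = -10373/130]
   → E = (703/390, 3271/390)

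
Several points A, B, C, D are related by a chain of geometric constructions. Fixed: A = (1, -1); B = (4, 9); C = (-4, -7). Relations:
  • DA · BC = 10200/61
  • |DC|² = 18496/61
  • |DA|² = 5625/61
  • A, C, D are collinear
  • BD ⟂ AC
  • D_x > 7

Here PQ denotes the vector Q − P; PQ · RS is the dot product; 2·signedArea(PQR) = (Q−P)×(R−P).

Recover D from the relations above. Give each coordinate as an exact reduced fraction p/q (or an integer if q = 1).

1. D_x = 436/61  [A, C, D are collinear ∩ BD ⟂ AC]
2. D_y = 389/61  [A, C, D are collinear ∩ BD ⟂ AC]
   → D = (436/61, 389/61)

D = (436/61, 389/61)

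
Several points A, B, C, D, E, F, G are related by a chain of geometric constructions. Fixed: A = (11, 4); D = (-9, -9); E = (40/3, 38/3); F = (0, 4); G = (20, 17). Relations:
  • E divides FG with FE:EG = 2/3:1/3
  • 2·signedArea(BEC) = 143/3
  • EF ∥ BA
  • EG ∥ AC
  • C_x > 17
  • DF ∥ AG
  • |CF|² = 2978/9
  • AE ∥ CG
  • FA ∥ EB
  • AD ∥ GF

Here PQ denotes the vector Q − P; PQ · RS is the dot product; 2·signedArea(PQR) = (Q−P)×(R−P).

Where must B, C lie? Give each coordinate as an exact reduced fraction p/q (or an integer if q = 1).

B = (73/3, 38/3)
C = (53/3, 25/3)

1. B_x = 73/3  [EF ∥ BA ∩ FA ∥ EB]
2. B_y = 38/3  [EF ∥ BA ∩ FA ∥ EB]
   → B = (73/3, 38/3)
3. C_x = 53/3  [AE ∥ CG ∩ EG ∥ AC]
4. C_y = 25/3  [AE ∥ CG ∩ EG ∥ AC]
   → C = (53/3, 25/3)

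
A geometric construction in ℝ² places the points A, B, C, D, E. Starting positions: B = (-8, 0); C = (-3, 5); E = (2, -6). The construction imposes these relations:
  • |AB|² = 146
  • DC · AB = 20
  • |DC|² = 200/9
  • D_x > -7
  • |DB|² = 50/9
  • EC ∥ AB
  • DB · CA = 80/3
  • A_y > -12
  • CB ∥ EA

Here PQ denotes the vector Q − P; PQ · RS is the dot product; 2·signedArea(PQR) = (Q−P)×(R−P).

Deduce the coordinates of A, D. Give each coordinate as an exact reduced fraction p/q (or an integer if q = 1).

1. A_x = -3  [EC ∥ AB ∩ CB ∥ EA]
2. A_y = -11  [EC ∥ AB ∩ CB ∥ EA]
   → A = (-3, -11)
3. D_x = -19/3  [DC · AB = 20 ∩ DB · CA = 80/3]
4. D_y = 5/3  [DC · AB = 20 ∩ DB · CA = 80/3]
   → D = (-19/3, 5/3)

A = (-3, -11)
D = (-19/3, 5/3)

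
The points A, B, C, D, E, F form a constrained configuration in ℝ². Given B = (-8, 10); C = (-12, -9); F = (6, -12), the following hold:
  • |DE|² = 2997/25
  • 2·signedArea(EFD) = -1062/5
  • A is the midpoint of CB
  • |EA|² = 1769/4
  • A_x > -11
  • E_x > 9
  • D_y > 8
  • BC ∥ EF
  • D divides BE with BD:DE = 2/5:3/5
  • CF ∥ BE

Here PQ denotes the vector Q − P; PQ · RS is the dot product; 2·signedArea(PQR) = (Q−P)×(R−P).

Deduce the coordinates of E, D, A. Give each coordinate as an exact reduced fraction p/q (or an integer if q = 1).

1. E_x = 10  [BC ∥ EF ∩ CF ∥ BE]
2. E_y = 7  [BC ∥ EF ∩ CF ∥ BE]
   → E = (10, 7)
3. D_x = -4/5  [D divides BE with BD:DE = 2/5:3/5]
4. D_y = 44/5  [D divides BE with BD:DE = 2/5:3/5]
   → D = (-4/5, 44/5)
5. A_x = -10  [A is the midpoint of CB]
6. A_y = 1/2  [A is the midpoint of CB]
   → A = (-10, 1/2)

A = (-10, 1/2)
D = (-4/5, 44/5)
E = (10, 7)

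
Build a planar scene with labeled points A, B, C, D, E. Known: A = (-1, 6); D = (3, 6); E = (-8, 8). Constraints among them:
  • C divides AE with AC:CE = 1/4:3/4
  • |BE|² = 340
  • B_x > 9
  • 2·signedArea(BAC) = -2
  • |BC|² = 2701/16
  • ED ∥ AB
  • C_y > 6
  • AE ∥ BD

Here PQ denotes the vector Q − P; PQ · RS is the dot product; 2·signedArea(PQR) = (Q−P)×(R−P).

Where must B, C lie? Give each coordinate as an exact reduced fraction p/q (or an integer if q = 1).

1. B_x = 10  [AE ∥ BD ∩ ED ∥ AB]
2. B_y = 4  [AE ∥ BD ∩ ED ∥ AB]
   → B = (10, 4)
3. C_x = -11/4  [C divides AE with AC:CE = 1/4:3/4]
4. C_y = 13/2  [C divides AE with AC:CE = 1/4:3/4]
   → C = (-11/4, 13/2)

B = (10, 4)
C = (-11/4, 13/2)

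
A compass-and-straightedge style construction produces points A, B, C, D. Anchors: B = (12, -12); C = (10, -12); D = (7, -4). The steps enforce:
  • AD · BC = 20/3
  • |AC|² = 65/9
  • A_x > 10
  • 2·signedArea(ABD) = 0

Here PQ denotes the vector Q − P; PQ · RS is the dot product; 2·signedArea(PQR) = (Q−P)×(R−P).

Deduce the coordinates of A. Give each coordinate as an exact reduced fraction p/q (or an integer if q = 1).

1. A_x = 31/3  [2·signedArea(ABD) = 0 ∩ AD · BC = 20/3]
2. A_y = -28/3  [2·signedArea(ABD) = 0 ∩ AD · BC = 20/3]
   → A = (31/3, -28/3)

A = (31/3, -28/3)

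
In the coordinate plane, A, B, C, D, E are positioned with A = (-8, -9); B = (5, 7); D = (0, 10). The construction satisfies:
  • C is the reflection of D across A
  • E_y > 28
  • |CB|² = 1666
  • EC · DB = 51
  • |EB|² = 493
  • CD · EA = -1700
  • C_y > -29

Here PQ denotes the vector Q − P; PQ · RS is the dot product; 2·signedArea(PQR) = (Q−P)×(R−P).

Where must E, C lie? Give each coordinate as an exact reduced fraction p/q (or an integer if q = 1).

C = (-16, -28)
E = (8, 29)

1. C_x = -16  [C is the reflection of D across A]
2. C_y = -28  [C is the reflection of D across A]
   → C = (-16, -28)
3. E_x = 8  [EC · DB = 51 ∩ CD · EA = -1700]
4. E_y = 29  [EC · DB = 51 ∩ CD · EA = -1700]
   → E = (8, 29)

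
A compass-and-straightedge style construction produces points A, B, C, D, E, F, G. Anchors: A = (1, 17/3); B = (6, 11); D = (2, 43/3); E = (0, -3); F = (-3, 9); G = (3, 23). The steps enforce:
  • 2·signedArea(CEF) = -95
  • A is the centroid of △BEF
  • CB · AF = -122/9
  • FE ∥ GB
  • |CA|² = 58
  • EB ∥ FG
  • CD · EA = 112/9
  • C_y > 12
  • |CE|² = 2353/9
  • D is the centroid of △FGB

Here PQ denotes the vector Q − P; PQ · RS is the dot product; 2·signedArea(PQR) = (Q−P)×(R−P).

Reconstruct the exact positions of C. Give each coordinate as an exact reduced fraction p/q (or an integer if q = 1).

1. C_x = 4  [CB · AF = -122/9 ∩ 2·signedArea(CEF) = -95]
2. C_y = 38/3  [CB · AF = -122/9 ∩ 2·signedArea(CEF) = -95]
   → C = (4, 38/3)

C = (4, 38/3)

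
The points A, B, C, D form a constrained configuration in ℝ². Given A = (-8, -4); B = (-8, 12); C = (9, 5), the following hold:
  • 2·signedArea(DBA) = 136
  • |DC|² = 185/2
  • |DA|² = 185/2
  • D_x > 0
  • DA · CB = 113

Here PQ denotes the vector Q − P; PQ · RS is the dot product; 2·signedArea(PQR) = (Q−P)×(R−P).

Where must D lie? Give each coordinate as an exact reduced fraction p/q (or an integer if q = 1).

D = (1/2, 1/2)

1. D_x = 1/2  [2·signedArea(DBA) = 136 ∩ DA · CB = 113]
2. D_y = 1/2  [2·signedArea(DBA) = 136 ∩ DA · CB = 113]
   → D = (1/2, 1/2)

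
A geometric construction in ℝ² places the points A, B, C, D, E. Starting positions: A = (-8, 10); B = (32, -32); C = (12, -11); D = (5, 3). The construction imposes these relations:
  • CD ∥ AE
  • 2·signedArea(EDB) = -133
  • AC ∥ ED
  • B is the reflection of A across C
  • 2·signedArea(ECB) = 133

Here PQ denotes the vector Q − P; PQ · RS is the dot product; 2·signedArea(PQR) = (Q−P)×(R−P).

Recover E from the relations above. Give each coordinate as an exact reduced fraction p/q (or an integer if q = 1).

1. E_x = -15  [AC ∥ ED ∩ CD ∥ AE]
2. E_y = 24  [AC ∥ ED ∩ CD ∥ AE]
   → E = (-15, 24)

E = (-15, 24)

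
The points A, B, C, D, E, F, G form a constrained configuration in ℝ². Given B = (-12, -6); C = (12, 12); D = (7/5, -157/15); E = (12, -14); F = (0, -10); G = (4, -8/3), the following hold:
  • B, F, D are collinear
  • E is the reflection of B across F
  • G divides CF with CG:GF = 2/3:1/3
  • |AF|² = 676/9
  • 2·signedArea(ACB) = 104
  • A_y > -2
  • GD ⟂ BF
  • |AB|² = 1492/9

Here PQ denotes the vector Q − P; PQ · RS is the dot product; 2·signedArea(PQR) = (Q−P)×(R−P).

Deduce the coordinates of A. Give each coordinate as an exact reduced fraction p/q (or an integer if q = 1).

A = (0, -4/3)

1. A_x = 0  [line 18·x + -24·y + -32 = 0 ∩ |AF|² = 676/9]
2. A_y = -4/3  [line 18·x + -24·y + -32 = 0 ∩ |AF|² = 676/9]
   → A = (0, -4/3)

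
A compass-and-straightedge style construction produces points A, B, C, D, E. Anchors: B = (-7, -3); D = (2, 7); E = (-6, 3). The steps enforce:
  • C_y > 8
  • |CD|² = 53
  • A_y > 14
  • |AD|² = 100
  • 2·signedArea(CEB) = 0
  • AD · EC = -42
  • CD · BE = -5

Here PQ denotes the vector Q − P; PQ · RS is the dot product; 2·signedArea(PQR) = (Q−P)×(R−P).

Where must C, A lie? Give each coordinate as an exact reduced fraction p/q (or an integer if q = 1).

A = (-4, 15)
C = (-5, 9)

1. C_x = -5  [2·signedArea(CEB) = 0 ∩ CD · BE = -5]
2. C_y = 9  [2·signedArea(CEB) = 0 ∩ CD · BE = -5]
   → C = (-5, 9)
3. A_x = -4  [line -1·x + -6·y + 86 = 0 ∩ |AD|² = 100]
4. A_y = 15  [line -1·x + -6·y + 86 = 0 ∩ |AD|² = 100]
   → A = (-4, 15)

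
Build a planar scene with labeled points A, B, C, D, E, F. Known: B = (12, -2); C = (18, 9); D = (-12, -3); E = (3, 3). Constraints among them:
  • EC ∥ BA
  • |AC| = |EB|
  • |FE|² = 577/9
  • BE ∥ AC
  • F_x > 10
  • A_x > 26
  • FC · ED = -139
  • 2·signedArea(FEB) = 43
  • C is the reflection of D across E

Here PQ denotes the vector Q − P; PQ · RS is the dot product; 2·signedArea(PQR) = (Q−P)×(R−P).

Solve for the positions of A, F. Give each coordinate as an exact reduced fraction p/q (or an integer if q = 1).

1. A_x = 27  [BE ∥ AC ∩ EC ∥ BA]
2. A_y = 4  [BE ∥ AC ∩ EC ∥ BA]
   → A = (27, 4)
3. F_x = 11  [FC · ED = -139 ∩ 2·signedArea(FEB) = 43]
4. F_y = 10/3  [FC · ED = -139 ∩ 2·signedArea(FEB) = 43]
   → F = (11, 10/3)

A = (27, 4)
F = (11, 10/3)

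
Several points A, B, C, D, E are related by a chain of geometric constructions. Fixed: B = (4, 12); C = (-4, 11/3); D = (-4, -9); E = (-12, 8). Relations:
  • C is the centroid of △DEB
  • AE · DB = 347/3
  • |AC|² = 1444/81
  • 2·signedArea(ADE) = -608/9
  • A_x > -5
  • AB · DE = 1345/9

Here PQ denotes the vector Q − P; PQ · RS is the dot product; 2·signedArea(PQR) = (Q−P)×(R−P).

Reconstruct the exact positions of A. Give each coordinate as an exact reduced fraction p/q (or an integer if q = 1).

1. A_x = -4  [AE · DB = 347/3 ∩ 2·signedArea(ADE) = -608/9]
2. A_y = -5/9  [AE · DB = 347/3 ∩ 2·signedArea(ADE) = -608/9]
   → A = (-4, -5/9)

A = (-4, -5/9)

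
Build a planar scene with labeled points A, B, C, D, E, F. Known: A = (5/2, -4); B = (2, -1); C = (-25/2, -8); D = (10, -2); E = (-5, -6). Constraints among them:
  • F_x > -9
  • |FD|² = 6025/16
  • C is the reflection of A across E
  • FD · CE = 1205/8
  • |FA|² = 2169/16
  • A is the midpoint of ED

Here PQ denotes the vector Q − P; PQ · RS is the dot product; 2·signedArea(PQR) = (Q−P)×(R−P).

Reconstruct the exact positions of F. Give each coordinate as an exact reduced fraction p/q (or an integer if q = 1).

1. F_x = -35/4  [line -15/2·x + -2·y + -637/8 = 0 ∩ |FA|² = 2169/16]
2. F_y = -7  [line -15/2·x + -2·y + -637/8 = 0 ∩ |FA|² = 2169/16]
   → F = (-35/4, -7)

F = (-35/4, -7)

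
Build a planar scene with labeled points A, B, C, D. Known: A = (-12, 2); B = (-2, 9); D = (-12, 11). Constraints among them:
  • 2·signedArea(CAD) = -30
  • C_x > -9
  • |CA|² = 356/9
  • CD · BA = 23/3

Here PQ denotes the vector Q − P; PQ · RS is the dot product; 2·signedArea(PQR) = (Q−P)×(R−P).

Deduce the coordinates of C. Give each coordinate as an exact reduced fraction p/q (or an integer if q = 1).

C = (-26/3, 22/3)

1. C_x = -26/3  [CD · BA = 23/3 ∩ 2·signedArea(CAD) = -30]
2. C_y = 22/3  [CD · BA = 23/3 ∩ 2·signedArea(CAD) = -30]
   → C = (-26/3, 22/3)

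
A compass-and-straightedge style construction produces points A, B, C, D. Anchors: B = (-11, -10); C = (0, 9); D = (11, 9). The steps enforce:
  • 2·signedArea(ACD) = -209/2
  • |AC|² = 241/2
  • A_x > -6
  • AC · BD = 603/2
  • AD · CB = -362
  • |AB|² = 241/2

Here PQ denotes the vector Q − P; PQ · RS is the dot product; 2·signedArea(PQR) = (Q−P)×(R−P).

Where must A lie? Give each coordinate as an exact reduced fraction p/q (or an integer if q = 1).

1. A_x = -11/2  [2·signedArea(ACD) = -209/2 ∩ AC · BD = 603/2]
2. A_y = -1/2  [2·signedArea(ACD) = -209/2 ∩ AC · BD = 603/2]
   → A = (-11/2, -1/2)

A = (-11/2, -1/2)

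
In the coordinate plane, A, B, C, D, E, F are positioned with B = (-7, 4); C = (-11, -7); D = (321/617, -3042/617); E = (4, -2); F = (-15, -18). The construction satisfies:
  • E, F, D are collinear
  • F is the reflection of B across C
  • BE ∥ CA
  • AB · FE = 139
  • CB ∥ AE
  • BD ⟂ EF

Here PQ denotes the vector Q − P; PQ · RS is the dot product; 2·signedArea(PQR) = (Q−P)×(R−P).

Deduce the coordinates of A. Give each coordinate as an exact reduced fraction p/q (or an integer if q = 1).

A = (0, -13)

1. A_x = 0  [CB ∥ AE ∩ BE ∥ CA]
2. A_y = -13  [CB ∥ AE ∩ BE ∥ CA]
   → A = (0, -13)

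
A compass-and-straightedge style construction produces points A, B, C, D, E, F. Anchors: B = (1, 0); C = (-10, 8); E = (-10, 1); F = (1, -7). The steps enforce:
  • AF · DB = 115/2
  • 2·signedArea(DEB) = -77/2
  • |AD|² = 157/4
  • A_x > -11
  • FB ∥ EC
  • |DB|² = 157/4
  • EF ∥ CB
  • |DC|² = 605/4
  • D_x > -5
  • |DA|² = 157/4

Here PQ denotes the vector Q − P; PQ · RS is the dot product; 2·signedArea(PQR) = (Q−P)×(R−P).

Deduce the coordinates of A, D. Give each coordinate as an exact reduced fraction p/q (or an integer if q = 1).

1. D_x = -9/2  [line 1·x + 11·y + 75/2 = 0 ∩ |DC|² = 605/4]
2. D_y = -3  [line 1·x + 11·y + 75/2 = 0 ∩ |DC|² = 605/4]
   → D = (-9/2, -3)
3. A_x = -10  [line -11/2·x + -3·y + -73 = 0 ∩ |AD|² = 157/4]
4. A_y = -6  [line -11/2·x + -3·y + -73 = 0 ∩ |AD|² = 157/4]
   → A = (-10, -6)

A = (-10, -6)
D = (-9/2, -3)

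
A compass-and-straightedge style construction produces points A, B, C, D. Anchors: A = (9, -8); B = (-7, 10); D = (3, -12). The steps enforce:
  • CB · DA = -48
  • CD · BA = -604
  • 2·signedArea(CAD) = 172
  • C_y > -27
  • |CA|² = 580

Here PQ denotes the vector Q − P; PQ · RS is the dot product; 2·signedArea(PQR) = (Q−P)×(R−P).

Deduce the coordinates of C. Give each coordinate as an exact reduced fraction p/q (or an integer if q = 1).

1. C_x = 25  [2·signedArea(CAD) = 172 ∩ CB · DA = -48]
2. C_y = -26  [2·signedArea(CAD) = 172 ∩ CB · DA = -48]
   → C = (25, -26)

C = (25, -26)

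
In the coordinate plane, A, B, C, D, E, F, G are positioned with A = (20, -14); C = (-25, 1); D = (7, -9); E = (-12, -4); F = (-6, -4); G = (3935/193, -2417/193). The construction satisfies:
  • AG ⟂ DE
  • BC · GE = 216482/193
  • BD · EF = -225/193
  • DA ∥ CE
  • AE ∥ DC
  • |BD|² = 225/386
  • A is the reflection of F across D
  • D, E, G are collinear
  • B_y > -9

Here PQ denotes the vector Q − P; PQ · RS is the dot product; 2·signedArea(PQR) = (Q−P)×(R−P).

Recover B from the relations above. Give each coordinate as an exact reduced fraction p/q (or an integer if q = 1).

1. B_x = 2777/386  [BC · GE = 216482/193 ∩ BD · EF = -225/193]
2. B_y = -3189/386  [BC · GE = 216482/193 ∩ BD · EF = -225/193]
   → B = (2777/386, -3189/386)

B = (2777/386, -3189/386)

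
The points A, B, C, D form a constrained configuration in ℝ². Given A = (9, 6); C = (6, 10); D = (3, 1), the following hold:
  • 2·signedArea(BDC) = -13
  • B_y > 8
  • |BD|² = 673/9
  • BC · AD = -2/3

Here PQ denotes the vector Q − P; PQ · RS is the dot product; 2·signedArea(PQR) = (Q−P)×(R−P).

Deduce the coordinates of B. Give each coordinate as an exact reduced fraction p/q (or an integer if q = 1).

B = (7, 26/3)

1. B_x = 7  [2·signedArea(BDC) = -13 ∩ BC · AD = -2/3]
2. B_y = 26/3  [2·signedArea(BDC) = -13 ∩ BC · AD = -2/3]
   → B = (7, 26/3)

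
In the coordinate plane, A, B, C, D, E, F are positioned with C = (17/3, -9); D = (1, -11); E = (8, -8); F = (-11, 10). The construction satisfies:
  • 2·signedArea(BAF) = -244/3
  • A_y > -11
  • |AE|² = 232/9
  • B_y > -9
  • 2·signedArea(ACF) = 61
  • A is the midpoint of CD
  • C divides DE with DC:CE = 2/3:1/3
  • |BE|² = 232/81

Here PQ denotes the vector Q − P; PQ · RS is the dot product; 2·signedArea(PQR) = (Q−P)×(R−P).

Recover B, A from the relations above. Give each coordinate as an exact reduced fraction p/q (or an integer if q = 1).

A = (10/3, -10)
B = (58/9, -26/3)

1. A_x = 10/3  [A is the midpoint of CD]
2. A_y = -10  [A is the midpoint of CD]
   → A = (10/3, -10)
3. B_x = 58/9  [line -20·x + -43/3·y + 14/3 = 0 ∩ |BE|² = 232/81]
4. B_y = -26/3  [line -20·x + -43/3·y + 14/3 = 0 ∩ |BE|² = 232/81]
   → B = (58/9, -26/3)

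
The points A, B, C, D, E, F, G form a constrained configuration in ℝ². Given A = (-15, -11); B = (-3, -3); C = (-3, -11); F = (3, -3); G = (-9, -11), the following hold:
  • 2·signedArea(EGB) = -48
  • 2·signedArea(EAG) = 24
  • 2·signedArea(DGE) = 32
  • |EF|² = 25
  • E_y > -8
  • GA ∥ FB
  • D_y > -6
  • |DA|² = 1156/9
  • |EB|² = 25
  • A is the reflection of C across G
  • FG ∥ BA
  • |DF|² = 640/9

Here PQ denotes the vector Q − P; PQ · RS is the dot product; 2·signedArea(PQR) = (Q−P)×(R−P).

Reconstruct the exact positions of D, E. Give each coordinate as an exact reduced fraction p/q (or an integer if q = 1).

D = (-5, -17/3)
E = (0, -7)

1. E_x = 0  [2·signedArea(EGB) = -48 ∩ 2·signedArea(EAG) = 24]
2. E_y = -7  [2·signedArea(EGB) = -48 ∩ 2·signedArea(EAG) = 24]
   → E = (0, -7)
3. D_x = -5  [line -4·x + 9·y + 31 = 0 ∩ |DA|² = 1156/9]
4. D_y = -17/3  [line -4·x + 9·y + 31 = 0 ∩ |DA|² = 1156/9]
   → D = (-5, -17/3)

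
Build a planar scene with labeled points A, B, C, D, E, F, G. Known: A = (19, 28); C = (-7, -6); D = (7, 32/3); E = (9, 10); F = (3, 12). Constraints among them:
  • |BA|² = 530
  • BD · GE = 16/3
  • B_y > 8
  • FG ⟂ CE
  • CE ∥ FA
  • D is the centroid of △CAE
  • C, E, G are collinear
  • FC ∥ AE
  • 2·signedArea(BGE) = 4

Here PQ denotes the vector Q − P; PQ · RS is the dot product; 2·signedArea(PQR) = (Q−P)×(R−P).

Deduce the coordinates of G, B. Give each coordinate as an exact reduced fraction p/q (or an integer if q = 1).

B = (6, 9)
G = (7, 8)

1. G_x = 7  [C, E, G are collinear ∩ FG ⟂ CE]
2. G_y = 8  [C, E, G are collinear ∩ FG ⟂ CE]
   → G = (7, 8)
3. B_x = 6  [2·signedArea(BGE) = 4 ∩ BD · GE = 16/3]
4. B_y = 9  [2·signedArea(BGE) = 4 ∩ BD · GE = 16/3]
   → B = (6, 9)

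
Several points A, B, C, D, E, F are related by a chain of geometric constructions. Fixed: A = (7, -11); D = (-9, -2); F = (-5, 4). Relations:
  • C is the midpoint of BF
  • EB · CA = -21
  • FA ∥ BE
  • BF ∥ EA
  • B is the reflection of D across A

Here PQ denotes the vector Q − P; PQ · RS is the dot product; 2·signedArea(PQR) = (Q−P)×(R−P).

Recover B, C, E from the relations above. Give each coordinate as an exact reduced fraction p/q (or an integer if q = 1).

1. B_x = 23  [B is the reflection of D across A]
2. B_y = -20  [B is the reflection of D across A]
   → B = (23, -20)
3. C_x = 9  [C is the midpoint of BF]
4. C_y = -8  [C is the midpoint of BF]
   → C = (9, -8)
5. E_x = 35  [BF ∥ EA ∩ FA ∥ BE]
6. E_y = -35  [BF ∥ EA ∩ FA ∥ BE]
   → E = (35, -35)

B = (23, -20)
C = (9, -8)
E = (35, -35)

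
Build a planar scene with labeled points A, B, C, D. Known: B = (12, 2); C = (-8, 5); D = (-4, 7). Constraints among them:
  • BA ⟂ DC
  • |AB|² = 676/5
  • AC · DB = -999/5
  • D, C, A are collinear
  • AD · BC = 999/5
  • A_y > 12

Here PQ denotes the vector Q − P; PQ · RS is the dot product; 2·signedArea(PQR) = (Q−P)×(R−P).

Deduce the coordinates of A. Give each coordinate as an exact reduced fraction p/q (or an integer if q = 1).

A = (34/5, 62/5)

1. A_x = 34/5  [D, C, A are collinear ∩ BA ⟂ DC]
2. A_y = 62/5  [D, C, A are collinear ∩ BA ⟂ DC]
   → A = (34/5, 62/5)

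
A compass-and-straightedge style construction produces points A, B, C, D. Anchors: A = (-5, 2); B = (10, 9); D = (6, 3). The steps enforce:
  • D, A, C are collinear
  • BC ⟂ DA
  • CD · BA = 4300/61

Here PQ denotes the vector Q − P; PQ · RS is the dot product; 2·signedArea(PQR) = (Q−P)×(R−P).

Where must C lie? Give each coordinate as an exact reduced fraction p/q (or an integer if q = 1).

1. C_x = 641/61  [D, A, C are collinear ∩ BC ⟂ DA]
2. C_y = 208/61  [D, A, C are collinear ∩ BC ⟂ DA]
   → C = (641/61, 208/61)

C = (641/61, 208/61)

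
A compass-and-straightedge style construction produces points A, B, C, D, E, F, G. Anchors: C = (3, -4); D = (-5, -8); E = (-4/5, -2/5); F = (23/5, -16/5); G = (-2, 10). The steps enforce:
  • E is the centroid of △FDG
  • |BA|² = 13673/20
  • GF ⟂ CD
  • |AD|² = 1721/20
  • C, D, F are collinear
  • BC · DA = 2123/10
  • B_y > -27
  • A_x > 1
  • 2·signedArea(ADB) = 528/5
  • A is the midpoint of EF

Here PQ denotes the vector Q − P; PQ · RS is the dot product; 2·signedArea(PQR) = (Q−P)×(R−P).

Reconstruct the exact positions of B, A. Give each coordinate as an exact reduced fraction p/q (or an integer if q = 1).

A = (19/10, -9/5)
B = (-8, -26)

1. A_x = 19/10  [A is the midpoint of EF]
2. A_y = -9/5  [A is the midpoint of EF]
   → A = (19/10, -9/5)
3. B_x = -8  [BC · DA = 2123/10 ∩ 2·signedArea(ADB) = 528/5]
4. B_y = -26  [BC · DA = 2123/10 ∩ 2·signedArea(ADB) = 528/5]
   → B = (-8, -26)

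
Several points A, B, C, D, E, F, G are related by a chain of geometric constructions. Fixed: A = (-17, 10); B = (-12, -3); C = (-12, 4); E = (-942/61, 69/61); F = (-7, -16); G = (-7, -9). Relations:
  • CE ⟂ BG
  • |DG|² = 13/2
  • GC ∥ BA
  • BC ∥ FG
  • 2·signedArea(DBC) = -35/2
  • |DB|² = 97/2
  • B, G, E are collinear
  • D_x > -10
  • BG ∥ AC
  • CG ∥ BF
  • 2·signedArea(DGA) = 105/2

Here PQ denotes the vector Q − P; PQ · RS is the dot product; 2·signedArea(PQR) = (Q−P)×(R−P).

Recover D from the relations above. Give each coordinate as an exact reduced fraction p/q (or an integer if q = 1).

D = (-19/2, -19/2)

1. D_x = -19/2  [2·signedArea(DGA) = 105/2 ∩ 2·signedArea(DBC) = -35/2]
2. D_y = -19/2  [2·signedArea(DGA) = 105/2 ∩ 2·signedArea(DBC) = -35/2]
   → D = (-19/2, -19/2)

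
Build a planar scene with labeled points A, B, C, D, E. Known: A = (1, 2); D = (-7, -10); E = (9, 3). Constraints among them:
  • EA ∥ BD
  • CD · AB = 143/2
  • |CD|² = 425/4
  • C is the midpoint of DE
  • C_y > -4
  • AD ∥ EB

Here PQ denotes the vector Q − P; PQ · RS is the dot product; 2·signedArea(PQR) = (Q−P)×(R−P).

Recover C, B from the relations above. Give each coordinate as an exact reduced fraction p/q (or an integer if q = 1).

B = (1, -9)
C = (1, -7/2)

1. C_x = 1  [C is the midpoint of DE]
2. C_y = -7/2  [C is the midpoint of DE]
   → C = (1, -7/2)
3. B_x = 1  [EA ∥ BD ∩ AD ∥ EB]
4. B_y = -9  [EA ∥ BD ∩ AD ∥ EB]
   → B = (1, -9)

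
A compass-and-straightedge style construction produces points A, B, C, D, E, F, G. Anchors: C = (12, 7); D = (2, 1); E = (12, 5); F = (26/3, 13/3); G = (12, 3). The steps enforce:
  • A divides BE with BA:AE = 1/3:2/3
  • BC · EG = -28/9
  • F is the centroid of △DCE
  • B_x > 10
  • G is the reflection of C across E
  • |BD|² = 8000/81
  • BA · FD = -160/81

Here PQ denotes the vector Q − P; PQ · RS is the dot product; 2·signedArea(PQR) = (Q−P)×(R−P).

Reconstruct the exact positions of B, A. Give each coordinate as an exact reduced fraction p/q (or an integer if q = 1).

A = (304/27, 143/27)
B = (98/9, 49/9)

1. B_y = 49/9  [BC · EG = -28/9]
2. B_x = 98/9  [|BD|² = 8000/81]
   → B = (98/9, 49/9)
3. A_x = 304/27  [BA · FD = -160/81 ∩ A divides BE with BA:AE = 1/3:2/3]
4. A_y = 143/27  [BA · FD = -160/81 ∩ A divides BE with BA:AE = 1/3:2/3]
   → A = (304/27, 143/27)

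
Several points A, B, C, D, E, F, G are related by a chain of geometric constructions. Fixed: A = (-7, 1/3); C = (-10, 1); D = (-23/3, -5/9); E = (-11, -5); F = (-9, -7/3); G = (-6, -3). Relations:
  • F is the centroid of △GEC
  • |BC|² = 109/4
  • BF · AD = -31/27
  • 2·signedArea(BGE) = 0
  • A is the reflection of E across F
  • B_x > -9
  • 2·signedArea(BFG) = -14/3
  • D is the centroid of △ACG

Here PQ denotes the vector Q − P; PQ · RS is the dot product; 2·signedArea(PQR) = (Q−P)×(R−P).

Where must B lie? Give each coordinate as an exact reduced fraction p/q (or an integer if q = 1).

1. B_x = -17/2  [2·signedArea(BGE) = 0 ∩ 2·signedArea(BFG) = -14/3]
2. B_y = -4  [2·signedArea(BGE) = 0 ∩ 2·signedArea(BFG) = -14/3]
   → B = (-17/2, -4)

B = (-17/2, -4)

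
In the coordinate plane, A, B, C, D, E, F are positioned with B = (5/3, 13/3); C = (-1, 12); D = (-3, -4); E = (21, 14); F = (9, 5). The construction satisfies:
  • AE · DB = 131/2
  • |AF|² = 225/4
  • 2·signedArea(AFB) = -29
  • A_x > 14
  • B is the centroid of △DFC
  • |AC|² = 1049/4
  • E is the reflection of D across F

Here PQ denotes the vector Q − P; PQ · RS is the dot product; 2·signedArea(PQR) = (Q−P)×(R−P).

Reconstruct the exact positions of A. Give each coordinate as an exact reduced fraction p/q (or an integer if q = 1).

1. A_x = 15  [2·signedArea(AFB) = -29 ∩ AE · DB = 131/2]
2. A_y = 19/2  [2·signedArea(AFB) = -29 ∩ AE · DB = 131/2]
   → A = (15, 19/2)

A = (15, 19/2)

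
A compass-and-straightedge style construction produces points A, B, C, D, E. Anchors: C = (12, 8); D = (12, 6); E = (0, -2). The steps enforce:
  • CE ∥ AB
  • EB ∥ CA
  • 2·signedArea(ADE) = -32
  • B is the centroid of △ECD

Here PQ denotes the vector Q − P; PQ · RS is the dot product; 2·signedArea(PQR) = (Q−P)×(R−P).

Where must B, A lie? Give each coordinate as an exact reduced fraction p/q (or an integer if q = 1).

A = (20, 14)
B = (8, 4)

1. B_x = 8  [B is the centroid of △ECD]
2. B_y = 4  [B is the centroid of △ECD]
   → B = (8, 4)
3. A_x = 20  [CE ∥ AB ∩ EB ∥ CA]
4. A_y = 14  [CE ∥ AB ∩ EB ∥ CA]
   → A = (20, 14)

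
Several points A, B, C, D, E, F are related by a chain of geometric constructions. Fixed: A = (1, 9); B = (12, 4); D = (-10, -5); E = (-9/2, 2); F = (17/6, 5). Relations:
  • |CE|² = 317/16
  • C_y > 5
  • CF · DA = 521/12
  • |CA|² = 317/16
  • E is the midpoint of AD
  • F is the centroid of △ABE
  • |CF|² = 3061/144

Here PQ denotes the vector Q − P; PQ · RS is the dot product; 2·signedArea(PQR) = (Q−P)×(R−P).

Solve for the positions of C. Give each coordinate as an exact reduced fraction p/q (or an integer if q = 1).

C = (-7/4, 11/2)

1. C_x = -7/4  [line -11·x + -14·y + 231/4 = 0 ∩ |CA|² = 317/16]
2. C_y = 11/2  [line -11·x + -14·y + 231/4 = 0 ∩ |CA|² = 317/16]
   → C = (-7/4, 11/2)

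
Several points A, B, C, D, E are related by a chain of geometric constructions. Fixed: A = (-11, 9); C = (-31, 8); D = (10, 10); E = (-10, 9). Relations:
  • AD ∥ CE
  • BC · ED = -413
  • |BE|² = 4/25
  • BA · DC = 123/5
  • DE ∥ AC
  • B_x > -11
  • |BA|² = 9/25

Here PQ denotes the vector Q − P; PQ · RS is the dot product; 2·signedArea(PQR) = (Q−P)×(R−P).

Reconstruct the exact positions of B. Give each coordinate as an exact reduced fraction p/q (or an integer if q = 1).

B = (-52/5, 9)

1. B_x = -52/5  [BA · DC = 123/5 ∩ BC · ED = -413]
2. B_y = 9  [BA · DC = 123/5 ∩ BC · ED = -413]
   → B = (-52/5, 9)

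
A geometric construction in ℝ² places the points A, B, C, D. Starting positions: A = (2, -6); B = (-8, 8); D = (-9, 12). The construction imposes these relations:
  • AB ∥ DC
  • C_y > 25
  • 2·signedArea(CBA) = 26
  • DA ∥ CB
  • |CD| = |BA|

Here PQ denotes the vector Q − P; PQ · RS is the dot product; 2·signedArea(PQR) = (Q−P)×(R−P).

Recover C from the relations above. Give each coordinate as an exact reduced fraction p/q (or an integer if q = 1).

C = (-19, 26)

1. C_x = -19  [DA ∥ CB ∩ AB ∥ DC]
2. C_y = 26  [DA ∥ CB ∩ AB ∥ DC]
   → C = (-19, 26)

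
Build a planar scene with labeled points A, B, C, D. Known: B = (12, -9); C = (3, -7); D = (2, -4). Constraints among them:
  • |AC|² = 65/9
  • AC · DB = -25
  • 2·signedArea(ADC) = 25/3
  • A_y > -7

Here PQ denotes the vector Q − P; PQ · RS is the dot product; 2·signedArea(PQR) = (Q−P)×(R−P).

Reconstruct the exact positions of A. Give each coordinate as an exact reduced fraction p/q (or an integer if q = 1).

1. A_x = 17/3  [AC · DB = -25 ∩ 2·signedArea(ADC) = 25/3]
2. A_y = -20/3  [AC · DB = -25 ∩ 2·signedArea(ADC) = 25/3]
   → A = (17/3, -20/3)

A = (17/3, -20/3)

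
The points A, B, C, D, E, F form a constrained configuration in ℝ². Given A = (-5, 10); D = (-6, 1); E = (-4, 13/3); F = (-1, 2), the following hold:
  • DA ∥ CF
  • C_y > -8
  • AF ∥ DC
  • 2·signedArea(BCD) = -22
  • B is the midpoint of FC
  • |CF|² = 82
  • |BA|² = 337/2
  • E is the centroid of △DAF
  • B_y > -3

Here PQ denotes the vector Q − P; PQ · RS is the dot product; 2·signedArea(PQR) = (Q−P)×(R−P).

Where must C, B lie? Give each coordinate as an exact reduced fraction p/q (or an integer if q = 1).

B = (-3/2, -5/2)
C = (-2, -7)

1. C_x = -2  [DA ∥ CF ∩ AF ∥ DC]
2. C_y = -7  [DA ∥ CF ∩ AF ∥ DC]
   → C = (-2, -7)
3. B_x = -3/2  [B is the midpoint of FC]
4. B_y = -5/2  [B is the midpoint of FC]
   → B = (-3/2, -5/2)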